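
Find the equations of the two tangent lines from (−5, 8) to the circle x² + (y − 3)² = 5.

x + 2y = 11 and 2x + y = −2

A line y − (8) = m(x − (−5)) is tangent when its distance from (0, 3) is √5:
(5m − (−5))² = 5(m² + 1)
2m² + 5m + 2 = 0, so m = −1/2 or m = −2.
With m = −1/2: x + 2y = 11. With m = −2: 2x + y = −2.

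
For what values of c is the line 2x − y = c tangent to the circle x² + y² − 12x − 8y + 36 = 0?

c = 8 ± 4√5

For a tangent, require d(centre, line) = r = 4.
|2·6 − 1·4 − c| / √5 = 4
|c − (8)| = 4√5.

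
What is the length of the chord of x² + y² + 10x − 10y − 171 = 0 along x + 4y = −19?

6√17

Substitute y = (−19 − x)/4:
17x² + 238x − 1615 = 0  ⟹  x² + 14x − 95 = 0
x = 5 or x = −19, giving (5, −6) and (−19, 0).
|(5, −6) − (−19, 0)| = √((24)² + (−6)²) = 6√17.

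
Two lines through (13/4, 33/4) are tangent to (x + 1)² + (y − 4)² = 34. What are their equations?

3x + 5y = 51 and 5x + 3y = 41

Write the tangent as mx − y + (33/4 − m·(13/4)) = 0 and set its distance from the centre to √34:
(−17/4m − (−17/4))² = 34(m² + 1)
15m² + 34m + 15 = 0, so m = −3/5 or m = −5/3.
Through (13/4, 33/4) these give 3x + 5y = 51 and 5x + 3y = 41.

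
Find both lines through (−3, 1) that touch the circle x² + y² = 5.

x − 2y = −5 and 2x + y = −5

Let a tangent through (−3, 1) have slope m. Its distance from (0, 0) must equal √5:
[m·(3) − (−1)]² = 5(m² + 1)
2m² + 3m − 2 = 0, so m = 1/2 or m = −2.
With m = 1/2: x − 2y = −5. With m = −2: 2x + y = −5.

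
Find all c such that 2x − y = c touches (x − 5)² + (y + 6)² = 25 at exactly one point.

c = 16 ± 5√5

For a tangent, require d(centre, line) = r = 5.
|2·5 − 1·(−6) − c| / √5 = 5
|c − (16)| = 5√5.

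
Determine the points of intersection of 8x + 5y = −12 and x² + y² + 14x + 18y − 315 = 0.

(−9, 12) and (11, −20)

Express y = (−12 − 8x)/5 and substitute into the circle:
89x² − 178x − 8811 = 0  ⟹  x² − 2x − 99 = 0
x = 11 or x = −9, giving (11, −20) and (−9, 12).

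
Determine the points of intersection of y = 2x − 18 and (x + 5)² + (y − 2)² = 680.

(−3, −24) and (17, 16)

Express y = 2x − 18 and substitute into the circle:
5x² − 70x − 255 = 0  ⟹  x² − 14x − 51 = 0
x = 17 or x = −3, giving (17, 16) and (−3, −24).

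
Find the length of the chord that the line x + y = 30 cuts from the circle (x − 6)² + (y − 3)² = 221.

√2

From the line, y = −x + 30. Substituting:
2x² − 66x + 544 = 0  ⟹  x² − 33x + 272 = 0
x = 17 or x = 16, giving (17, 13) and (16, 14).
|(17, 13) − (16, 14)| = √((1)² + (−1)²) = √2.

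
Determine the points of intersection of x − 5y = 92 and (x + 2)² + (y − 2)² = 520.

(−8, −20) and (12, −16)

Express y = (−92 + x)/5 and substitute into the circle:
26x² − 104x − 2496 = 0  ⟹  x² − 4x − 96 = 0
x = 12 or x = −8, giving (12, −16) and (−8, −20).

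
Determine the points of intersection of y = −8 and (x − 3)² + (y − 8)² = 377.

(−8, −8) and (14, −8)

Substitute y = −8:
x² − 6x − 112 = 0
x = 14 or x = −8, giving (14, −8) and (−8, −8).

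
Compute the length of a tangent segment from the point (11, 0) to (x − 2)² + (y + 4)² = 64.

With centre O = (2, −4), |OP|² = 97 and r² = 64.
The tangent meets the radius at right angles, so tangent² = |PO|² − r² = 97 − 64 = 33.

√33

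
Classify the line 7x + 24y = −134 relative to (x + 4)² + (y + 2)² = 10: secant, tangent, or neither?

Substituting the line into the circle gives 625x² + 5812x + 10852 = 0.
Δ = 33779344 − 27130000 = 6649344.
Two real roots: the line is a secant.

secant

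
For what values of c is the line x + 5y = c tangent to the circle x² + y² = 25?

The line touches the circle iff its distance from (0, 0) is 5:
|1·0 + 5·0 − c| / √26 = 5
|c| = 5√26.

c = ±5√26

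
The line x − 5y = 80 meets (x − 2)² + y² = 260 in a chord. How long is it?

2√26

Substitute y = (−80 + x)/5:
26x² − 260x = 0  ⟹  x² − 10x = 0
x = 10 or x = 0, giving (10, −14) and (0, −16).
Chord length = distance between (10, −14) and (0, −16) = √104 = 2√26.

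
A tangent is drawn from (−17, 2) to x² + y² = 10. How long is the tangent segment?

The centre is (0, 0) and r = √10. The square of the distance from P to the centre is 289 + 4 = 293.
By the tangent–radius right angle, tangent length = √(|PO|² − r²) = √283.

√283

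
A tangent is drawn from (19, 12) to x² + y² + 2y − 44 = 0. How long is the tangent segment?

√485

The centre is (0, −1) and r = 3√5. The square of the distance from P to the centre is 361 + 169 = 530.
By the tangent–radius right angle, tangent length = √(|PO|² − r²) = √485.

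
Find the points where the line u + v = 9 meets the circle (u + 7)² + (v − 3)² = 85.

(−1, 10) and (0, 9)

From the line, v = −u + 9. Substituting:
2u² + 2u = 0  ⟹  u² + u = 0
u = 0 or u = −1, giving (0, 9) and (−1, 10).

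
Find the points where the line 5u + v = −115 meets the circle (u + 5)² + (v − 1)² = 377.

From the line, v = −5u − 115. Substituting:
26u² + 1170u + 13104 = 0  ⟹  u² + 45u + 504 = 0
u = −21 or u = −24, giving (−21, −10) and (−24, 5).

(−24, 5) and (−21, −10)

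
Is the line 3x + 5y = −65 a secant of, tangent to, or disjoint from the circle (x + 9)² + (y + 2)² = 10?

disjoint

d² = (3·(−9) + 5·(−2) − (−65))²/34 = 392/17; r² = 10.
Since d² > r², the line lies outside the circle.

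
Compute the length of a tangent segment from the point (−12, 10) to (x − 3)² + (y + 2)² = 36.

3√37

The centre is (3, −2) and r = 6. The square of the distance from P to the centre is 225 + 144 = 369.
Power of the point: PT² = |PO|² − r² = 333, so PT = 3√37.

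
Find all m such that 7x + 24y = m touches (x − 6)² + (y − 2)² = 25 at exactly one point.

m = −35 or m = 215

The line touches the circle iff its distance from (6, 2) is 5:
|7·6 + 24·2 − m| / √625 = 5
|m − (90)| = 5·25, so m = 215 or m = −35.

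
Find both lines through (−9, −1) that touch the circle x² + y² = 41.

5x − 4y = −41 and 4x + 5y = −41

Let a tangent through (−9, −1) have slope m. Its distance from (0, 0) must equal √41:
(9m − (1))² = 41(m² + 1)
20m² − 9m − 20 = 0, so m = 5/4 or m = −4/5.
Through (−9, −1) these give 5x − 4y = −41 and 4x + 5y = −41.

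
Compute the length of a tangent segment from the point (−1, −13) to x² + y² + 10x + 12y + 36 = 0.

2√10

Centre (−5, −6), r² = 25. |PO|² = (4)² + (−7)² = 65.
Power of the point: PT² = |PO|² − r² = 40, so PT = 2√10.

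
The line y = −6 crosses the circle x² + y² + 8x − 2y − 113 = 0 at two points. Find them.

Substitute y = −6:
x² + 8x − 65 = 0
x = 5 or x = −13, giving (5, −6) and (−13, −6).

(−13, −6) and (5, −6)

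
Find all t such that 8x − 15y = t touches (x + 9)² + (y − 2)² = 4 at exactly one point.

The line touches the circle iff its distance from (−9, 2) is 2:
|8·(−9) − 15·2 − t| / √289 = 2
|t − (−102)| = 2·17, so t = −68 or t = −136.

t = −136 or t = −68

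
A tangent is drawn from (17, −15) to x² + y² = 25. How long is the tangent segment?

√489

With centre O = (0, 0), |OP|² = 514 and r² = 25.
Power of the point: PT² = |PO|² − r² = 489, so PT = √489.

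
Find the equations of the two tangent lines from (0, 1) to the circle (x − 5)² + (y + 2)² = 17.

x − 4y = −4 and 4x + y = 1

A line y − (1) = m(x − (0)) is tangent when its distance from (5, −2) is √17:
(5m − (−3))² = 17(m² + 1)
4m² + 15m − 4 = 0, so m = 1/4 or m = −4.
Through (0, 1) these give x − 4y = −4 and 4x + y = 1.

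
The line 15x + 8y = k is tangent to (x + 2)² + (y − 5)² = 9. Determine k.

The line touches the circle iff its distance from (−2, 5) is 3:
|15·(−2) + 8·5 − k| / √289 = 3
|k − (10)| = 3·17, so k = 61 or k = −41.

k = −41 or k = 61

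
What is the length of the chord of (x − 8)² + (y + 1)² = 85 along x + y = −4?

7√2

Substitute y = −x − 4:
2x² − 10x − 12 = 0  ⟹  x² − 5x − 6 = 0
x = 6 or x = −1, giving (6, −10) and (−1, −3).
Chord length = distance between (6, −10) and (−1, −3) = √98 = 7√2.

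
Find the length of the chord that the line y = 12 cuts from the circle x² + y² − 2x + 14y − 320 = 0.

6

Substitute y = 12:
x² − 2x − 8 = 0
x = 4 or x = −2, giving (4, 12) and (−2, 12).
Chord length = distance between (4, 12) and (−2, 12) = √36 = 6.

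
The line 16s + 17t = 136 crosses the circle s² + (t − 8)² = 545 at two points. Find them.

From the line, t = (136 − 16s)/17. Substituting:
545s² − 157505 = 0  ⟹  s² − 289 = 0
s = 17 or s = −17, giving (17, −8) and (−17, 24).

(−17, 24) and (17, −8)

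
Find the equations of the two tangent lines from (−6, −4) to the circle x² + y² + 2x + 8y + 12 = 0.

x − 2y = 2 and x + 2y = −14

A line y − (−4) = m(x − (−6)) is tangent when its distance from (−1, −4) is √5:
[m·(5) − (0)]² = 5(m² + 1)
4m² − 1 = 0, so m = 1/2 or m = −1/2.
With m = 1/2: x − 2y = 2. With m = −1/2: x + 2y = −14.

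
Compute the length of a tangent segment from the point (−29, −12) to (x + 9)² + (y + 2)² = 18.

Centre (−9, −2), r² = 18. |PO|² = (−20)² + (−10)² = 500.
By the tangent–radius right angle, tangent length = √(|PO|² − r²) = √482.

√482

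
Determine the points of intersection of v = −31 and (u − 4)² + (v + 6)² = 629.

From the line, v = −31. Substituting:
u² − 8u + 12 = 0
u = 6 or u = 2, giving (6, −31) and (2, −31).

(2, −31) and (6, −31)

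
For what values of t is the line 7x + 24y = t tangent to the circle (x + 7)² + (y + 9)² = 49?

The line touches the circle iff its distance from (−7, −9) is 7:
|7·(−7) + 24·(−9) − t| / √625 = 7
|t − (−265)| = 7·25, so t = −90 or t = −440.

t = −440 or t = −90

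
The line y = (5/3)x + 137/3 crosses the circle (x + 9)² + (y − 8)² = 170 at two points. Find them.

(−22, 9) and (−16, 19)

Substitute y = (137 + 5x)/3:
34x² + 1292x + 11968 = 0  ⟹  x² + 38x + 352 = 0
x = −16 or x = −22, giving (−16, 19) and (−22, 9).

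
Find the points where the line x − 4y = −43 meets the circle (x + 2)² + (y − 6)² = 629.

Substitute y = (43 + x)/4:
17x² + 102x − 9639 = 0  ⟹  x² + 6x − 567 = 0
x = 21 or x = −27, giving (21, 16) and (−27, 4).

(−27, 4) and (21, 16)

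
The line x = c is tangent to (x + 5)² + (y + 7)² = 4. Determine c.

For a tangent, require d(centre, line) = r = 2.
|1·(−5) + 0·(−7) − c| / √1 = 2
|c − (−5)| = 2, so c = −3 or c = −7.

c = −7 or c = −3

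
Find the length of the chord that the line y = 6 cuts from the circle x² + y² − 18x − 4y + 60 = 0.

6

Express y = 6 and substitute into the circle:
x² − 18x + 72 = 0
x = 12 or x = 6, giving (12, 6) and (6, 6).
|(12, 6) − (6, 6)| = √((6)² + (0)²) = 6.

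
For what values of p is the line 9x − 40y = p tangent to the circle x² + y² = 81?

For a tangent, require d(centre, line) = r = 9.
|9·0 − 40·0 − p| / √1681 = 9
|p| = 9·41, so p = 369 or p = −369.

p = −369 or p = 369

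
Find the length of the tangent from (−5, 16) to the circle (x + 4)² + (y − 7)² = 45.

Centre (−4, 7), r² = 45. |PO|² = (−1)² + (9)² = 82.
By the tangent–radius right angle, tangent length = √(|PO|² − r²) = √37.

√37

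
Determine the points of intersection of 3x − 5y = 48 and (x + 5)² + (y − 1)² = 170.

(−4, −12) and (6, −6)

Substitute y = (−48 + 3x)/5:
34x² − 68x − 816 = 0  ⟹  x² − 2x − 24 = 0
x = 6 or x = −4, giving (6, −6) and (−4, −12).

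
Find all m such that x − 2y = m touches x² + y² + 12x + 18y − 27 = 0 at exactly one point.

m = 12 ± 12√5

For a tangent, require d(centre, line) = r = 12.
|1·(−6) − 2·(−9) − m| / √5 = 12
|m − (12)| = 12√5.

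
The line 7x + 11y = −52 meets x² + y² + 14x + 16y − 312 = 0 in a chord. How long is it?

Substitute y = (−52 − 7x)/11:
170x² + 1190x − 44200 = 0  ⟹  x² + 7x − 260 = 0
x = 13 or x = −20, giving (13, −13) and (−20, 8).
Chord length = distance between (13, −13) and (−20, 8) = √1530 = 3√170.

3√170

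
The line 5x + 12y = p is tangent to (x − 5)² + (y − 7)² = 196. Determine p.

p = −73 or p = 291

Tangency holds when the distance from the centre (5, 7) to the line equals the radius 14:
|5·5 + 12·7 − p| / √169 = 14
|p − (109)| = 14·13, so p = 291 or p = −73.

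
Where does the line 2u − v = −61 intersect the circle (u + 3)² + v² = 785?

Express v = 2u + 61 and substitute into the circle:
5u² + 250u + 2945 = 0  ⟹  u² + 50u + 589 = 0
u = −19 or u = −31, giving (−19, 23) and (−31, −1).

(−31, −1) and (−19, 23)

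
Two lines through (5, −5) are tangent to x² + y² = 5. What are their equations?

A line y − (−5) = m(x − (5)) is tangent when its distance from (0, 0) is √5:
(−5m − (5))² = 5(m² + 1)
2m² + 5m + 2 = 0, so m = −1/2 or m = −2.
With m = −1/2: x + 2y = −5. With m = −2: 2x + y = 5.

x + 2y = −5 and 2x + y = 5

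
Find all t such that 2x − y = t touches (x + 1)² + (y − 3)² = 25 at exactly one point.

t = −5 ± 5√5

Tangency holds when the distance from the centre (−1, 3) to the line equals the radius 5:
|2·(−1) − 1·3 − t| / √5 = 5
|t − (−5)| = 5√5.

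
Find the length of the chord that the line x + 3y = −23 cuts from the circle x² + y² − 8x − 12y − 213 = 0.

Centre (4, 6), r² = 265. Perpendicular distance d from centre to line = |45| / √10 = 45/√10.
Chord = 2√(r² − d²) = 2·√(125/2) = 5√10.

5√10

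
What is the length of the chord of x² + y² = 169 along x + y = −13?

13√2

Substitute y = −x − 13:
2x² + 26x = 0  ⟹  x² + 13x = 0
x = 0 or x = −13, giving (0, −13) and (−13, 0).
Chord length = distance between (0, −13) and (−13, 0) = √338 = 13√2.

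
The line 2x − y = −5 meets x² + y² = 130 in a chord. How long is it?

Centre (0, 0), r² = 130. Perpendicular distance d from centre to line = |5| / √5 = 5/√5.
Chord = 2√(r² − d²) = 2·√(125) = 10√5.

10√5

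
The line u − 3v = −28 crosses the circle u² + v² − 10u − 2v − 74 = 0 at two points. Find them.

(−1, 9) and (5, 11)

Express v = (28 + u)/3 and substitute into the circle:
10u² − 40u − 50 = 0  ⟹  u² − 4u − 5 = 0
u = 5 or u = −1, giving (5, 11) and (−1, 9).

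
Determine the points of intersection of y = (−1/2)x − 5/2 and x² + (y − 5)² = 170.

Express y = (−5 − x)/2 and substitute into the circle:
5x² + 30x − 455 = 0  ⟹  x² + 6x − 91 = 0
x = 7 or x = −13, giving (7, −6) and (−13, 4).

(−13, 4) and (7, −6)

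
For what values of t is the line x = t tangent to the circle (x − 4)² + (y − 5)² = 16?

t = 0 or t = 8

The line touches the circle iff its distance from (4, 5) is 4:
|1·4 + 0·5 − t| / √1 = 4
|t − (4)| = 4, so t = 8 or t = 0.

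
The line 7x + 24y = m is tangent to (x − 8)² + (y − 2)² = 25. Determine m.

For a tangent, require d(centre, line) = r = 5.
|7·8 + 24·2 − m| / √625 = 5
|m − (104)| = 5·25, so m = 229 or m = −21.

m = −21 or m = 229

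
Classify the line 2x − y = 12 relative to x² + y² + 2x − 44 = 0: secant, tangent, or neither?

Substituting the line into the circle gives 5x² − 46x + 100 = 0.
Discriminant = (−46)² − 4·5·(100) = 116 > 0.
Two real roots: the line is a secant.

secant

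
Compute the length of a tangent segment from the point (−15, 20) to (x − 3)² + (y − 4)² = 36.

4√34

With centre O = (3, 4), |OP|² = 580 and r² = 36.
Power of the point: PT² = |PO|² − r² = 544, so PT = 4√34.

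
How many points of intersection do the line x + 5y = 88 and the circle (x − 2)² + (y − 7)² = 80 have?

0

Substituting the line into the circle gives 26x² − 206x + 909 = 0.
Discriminant = (−206)² − 4·26·(909) = −52100 < 0.
No real roots: the line does not meet the circle.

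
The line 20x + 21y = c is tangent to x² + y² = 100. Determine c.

For a tangent, require d(centre, line) = r = 10.
|20·0 + 21·0 − c| / √841 = 10
|c| = 10·29, so c = 290 or c = −290.

c = −290 or c = 290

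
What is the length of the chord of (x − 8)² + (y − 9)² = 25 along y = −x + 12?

5√2

Substitute y = −x + 12:
2x² − 22x + 48 = 0  ⟹  x² − 11x + 24 = 0
x = 8 or x = 3, giving (8, 4) and (3, 9).
Chord length = distance between (8, 4) and (3, 9) = √50 = 5√2.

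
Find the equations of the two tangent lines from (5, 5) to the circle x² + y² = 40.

Let a tangent through (5, 5) have slope m. Its distance from (0, 0) must equal 2√10:
[m·(−5) − (−5)]² = 40(m² + 1)
3m² + 10m + 3 = 0, so m = −1/3 or m = −3.
Through (5, 5) these give x + 3y = 20 and 3x + y = 20.

x + 3y = 20 and 3x + y = 20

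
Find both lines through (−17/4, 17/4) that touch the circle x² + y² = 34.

3x − 5y = −34 and 5x − 3y = −34

A line y − (17/4) = m(x − (−17/4)) is tangent when its distance from (0, 0) is √34:
[m·(17/4) − (−17/4)]² = 34(m² + 1)
15m² − 34m + 15 = 0, so m = 3/5 or m = 5/3.
Through (−17/4, 17/4) these give 3x − 5y = −34 and 5x − 3y = −34.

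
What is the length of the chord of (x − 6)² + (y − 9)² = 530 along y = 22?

38

Substitute y = 22:
x² − 12x − 325 = 0
x = 25 or x = −13, giving (25, 22) and (−13, 22).
Chord length = distance between (25, 22) and (−13, 22) = √1444 = 38.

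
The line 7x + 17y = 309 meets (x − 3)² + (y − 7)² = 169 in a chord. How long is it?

The distance from (3, 7) to the line is 169/√338, and r² = 169.
Half the chord is √(r² − d²) = √(169/2), so the full chord is 13√2.

13√2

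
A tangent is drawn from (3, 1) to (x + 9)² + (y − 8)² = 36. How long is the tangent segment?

√157

Centre (−9, 8), r² = 36. |PO|² = (12)² + (−7)² = 193.
By the tangent–radius right angle, tangent length = √(|PO|² − r²) = √157.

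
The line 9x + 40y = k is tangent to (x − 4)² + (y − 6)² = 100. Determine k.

Tangency holds when the distance from the centre (4, 6) to the line equals the radius 10:
|9·4 + 40·6 − k| / √1681 = 10
|k − (276)| = 10·41, so k = 686 or k = −134.

k = −134 or k = 686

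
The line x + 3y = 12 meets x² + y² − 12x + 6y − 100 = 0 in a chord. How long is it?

7√10

The distance from (6, −3) to the line is 15/√10, and r² = 145.
Half the chord is √(r² − d²) = √(245/2), so the full chord is 7√10.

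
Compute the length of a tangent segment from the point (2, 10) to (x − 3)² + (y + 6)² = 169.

2√22

With centre O = (3, −6), |OP|² = 257 and r² = 169.
Power of the point: PT² = |PO|² − r² = 88, so PT = 2√22.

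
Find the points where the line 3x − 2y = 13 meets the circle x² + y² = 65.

(−1, −8) and (7, 4)

From the line, y = (−13 + 3x)/2. Substituting:
13x² − 78x − 91 = 0  ⟹  x² − 6x − 7 = 0
x = 7 or x = −1, giving (7, 4) and (−1, −8).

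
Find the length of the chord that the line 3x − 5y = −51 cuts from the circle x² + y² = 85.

Substitute y = (51 + 3x)/5:
34x² + 306x + 476 = 0  ⟹  x² + 9x + 14 = 0
x = −2 or x = −7, giving (−2, 9) and (−7, 6).
|(−2, 9) − (−7, 6)| = √((5)² + (3)²) = √34.

√34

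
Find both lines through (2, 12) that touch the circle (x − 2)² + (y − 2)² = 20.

2x − y = −8 and 2x + y = 16

Let a tangent through (2, 12) have slope m. Its distance from (2, 2) must equal 2√5:
[m·(0) − (−10)]² = 20(m² + 1)
m² − 4 = 0, so m = 2 or m = −2.
With m = 2: 2x − y = −8. With m = −2: 2x + y = 16.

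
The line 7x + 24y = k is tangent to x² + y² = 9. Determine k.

Tangency holds when the distance from the centre (0, 0) to the line equals the radius 3:
|7·0 + 24·0 − k| / √625 = 3
|k| = 3·25, so k = 75 or k = −75.

k = −75 or k = 75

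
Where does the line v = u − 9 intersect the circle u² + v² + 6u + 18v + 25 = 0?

Express v = u − 9 and substitute into the circle:
2u² + 6u − 56 = 0  ⟹  u² + 3u − 28 = 0
u = 4 or u = −7, giving (4, −5) and (−7, −16).

(−7, −16) and (4, −5)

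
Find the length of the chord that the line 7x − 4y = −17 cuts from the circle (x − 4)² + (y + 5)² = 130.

2√65

Substitute y = (17 + 7x)/4:
65x² + 390x − 455 = 0  ⟹  x² + 6x − 7 = 0
x = 1 or x = −7, giving (1, 6) and (−7, −8).
Chord length = distance between (1, 6) and (−7, −8) = √260 = 2√65.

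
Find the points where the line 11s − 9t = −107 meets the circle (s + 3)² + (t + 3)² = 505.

(−22, −15) and (5, 18)

Express t = (107 + 11s)/9 and substitute into the circle:
202s² + 3434s − 22220 = 0  ⟹  s² + 17s − 110 = 0
s = 5 or s = −22, giving (5, 18) and (−22, −15).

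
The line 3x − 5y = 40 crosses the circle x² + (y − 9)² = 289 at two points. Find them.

From the line, y = (−40 + 3x)/5. Substituting:
34x² − 510x = 0  ⟹  x² − 15x = 0
x = 15 or x = 0, giving (15, 1) and (0, −8).

(0, −8) and (15, 1)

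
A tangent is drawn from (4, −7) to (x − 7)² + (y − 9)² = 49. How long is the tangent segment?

6√6

With centre O = (7, 9), |OP|² = 265 and r² = 49.
By the tangent–radius right angle, tangent length = √(|PO|² − r²) = √216 = 6√6.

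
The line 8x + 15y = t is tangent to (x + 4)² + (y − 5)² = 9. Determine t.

t = −8 or t = 94

Tangency holds when the distance from the centre (−4, 5) to the line equals the radius 3:
|8·(−4) + 15·5 − t| / √289 = 3
|t − (43)| = 3·17, so t = 94 or t = −8.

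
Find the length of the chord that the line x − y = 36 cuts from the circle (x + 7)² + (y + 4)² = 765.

From the line, y = x − 36. Substituting:
2x² − 50x + 308 = 0  ⟹  x² − 25x + 154 = 0
x = 14 or x = 11, giving (14, −22) and (11, −25).
Chord length = distance between (14, −22) and (11, −25) = √18 = 3√2.

3√2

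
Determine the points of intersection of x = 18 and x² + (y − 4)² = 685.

(18, −15) and (18, 23)

The line gives x = 18. Substituting into the circle:
y² − 8y − 345 = 0
y = 23 or y = −15, giving (18, 23) and (18, −15).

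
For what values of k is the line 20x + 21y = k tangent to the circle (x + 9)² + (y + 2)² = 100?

Tangency holds when the distance from the centre (−9, −2) to the line equals the radius 10:
|20·(−9) + 21·(−2) − k| / √841 = 10
|k − (−222)| = 10·29, so k = 68 or k = −512.

k = −512 or k = 68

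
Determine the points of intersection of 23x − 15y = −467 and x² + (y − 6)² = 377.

(−19, 2) and (−4, 25)

From the line, y = (467 + 23x)/15. Substituting:
754x² + 17342x + 57304 = 0  ⟹  x² + 23x + 76 = 0
x = −4 or x = −19, giving (−4, 25) and (−19, 2).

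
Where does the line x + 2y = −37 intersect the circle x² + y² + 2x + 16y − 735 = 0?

(−29, −4) and (19, −28)

Substitute y = (−37 − x)/2:
5x² + 50x − 2755 = 0  ⟹  x² + 10x − 551 = 0
x = 19 or x = −29, giving (19, −28) and (−29, −4).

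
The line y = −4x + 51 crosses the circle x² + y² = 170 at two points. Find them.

Substitute y = −4x + 51:
17x² − 408x + 2431 = 0  ⟹  x² − 24x + 143 = 0
x = 13 or x = 11, giving (13, −1) and (11, 7).

(11, 7) and (13, −1)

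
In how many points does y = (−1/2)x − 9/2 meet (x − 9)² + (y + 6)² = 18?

Substituting the line into the circle gives 5x² − 78x + 261 = 0.
Discriminant = (−78)² − 4·5·(261) = 864 > 0.
Two real roots: the line is a secant.

2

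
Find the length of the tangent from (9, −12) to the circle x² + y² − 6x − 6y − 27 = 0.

Centre (3, 3), r² = 45. |PO|² = (6)² + (−15)² = 261.
By the tangent–radius right angle, tangent length = √(|PO|² − r²) = √216 = 6√6.

6√6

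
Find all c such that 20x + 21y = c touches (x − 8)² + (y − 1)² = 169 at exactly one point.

c = −196 or c = 558

Tangency holds when the distance from the centre (8, 1) to the line equals the radius 13:
|20·8 + 21·1 − c| / √841 = 13
|c − (181)| = 13·29, so c = 558 or c = −196.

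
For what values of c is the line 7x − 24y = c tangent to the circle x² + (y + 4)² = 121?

c = −179 or c = 371

The line touches the circle iff its distance from (0, −4) is 11:
|7·0 − 24·(−4) − c| / √625 = 11
|c − (96)| = 11·25, so c = 371 or c = −179.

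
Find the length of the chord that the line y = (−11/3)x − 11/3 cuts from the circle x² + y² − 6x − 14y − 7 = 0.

√130

Express y = (−11 − 11x)/3 and substitute into the circle:
130x² + 650x + 520 = 0  ⟹  x² + 5x + 4 = 0
x = −1 or x = −4, giving (−1, 0) and (−4, 11).
Chord length = distance between (−1, 0) and (−4, 11) = √130 = √130.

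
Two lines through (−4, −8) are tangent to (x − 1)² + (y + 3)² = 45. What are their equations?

2x + y = −16 and x + 2y = −20

Let a tangent through (−4, −8) have slope m. Its distance from (1, −3) must equal 3√5:
(5m − (5))² = 45(m² + 1)
2m² + 5m + 2 = 0, so m = −2 or m = −1/2.
With m = −2: 2x + y = −16. With m = −1/2: x + 2y = −20.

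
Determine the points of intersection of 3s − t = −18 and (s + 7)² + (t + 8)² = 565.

Express t = 3s + 18 and substitute into the circle:
10s² + 170s + 160 = 0  ⟹  s² + 17s + 16 = 0
s = −1 or s = −16, giving (−1, 15) and (−16, −30).

(−16, −30) and (−1, 15)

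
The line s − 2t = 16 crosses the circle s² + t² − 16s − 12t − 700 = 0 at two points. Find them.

(−12, −14) and (36, 10)

From the line, t = (−16 + s)/2. Substituting:
5s² − 120s − 2160 = 0  ⟹  s² − 24s − 432 = 0
s = 36 or s = −12, giving (36, 10) and (−12, −14).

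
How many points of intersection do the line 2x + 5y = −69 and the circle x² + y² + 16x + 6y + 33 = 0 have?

Centre (−8, −3), r² = 40. Distance² from centre to line = (38)²/29 = 1444/29.
Since d² > r², the line lies outside the circle.

0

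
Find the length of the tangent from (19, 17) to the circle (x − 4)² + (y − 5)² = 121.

2√62

Centre (4, 5), r² = 121. |PO|² = (15)² + (12)² = 369.
The tangent meets the radius at right angles, so tangent² = |PO|² − r² = 369 − 121 = 248.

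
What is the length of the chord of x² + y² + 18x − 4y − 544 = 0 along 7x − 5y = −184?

5√74

Substitute y = (184 + 7x)/5:
74x² + 2886x + 16576 = 0  ⟹  x² + 39x + 224 = 0
x = −7 or x = −32, giving (−7, 27) and (−32, −8).
|(−7, 27) − (−32, −8)| = √((25)² + (35)²) = 5√74.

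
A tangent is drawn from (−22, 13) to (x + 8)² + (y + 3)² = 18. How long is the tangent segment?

√434

Centre (−8, −3), r² = 18. |PO|² = (−14)² + (16)² = 452.
By the tangent–radius right angle, tangent length = √(|PO|² − r²) = √434.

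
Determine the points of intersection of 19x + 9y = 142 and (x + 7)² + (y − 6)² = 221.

(−2, 20) and (7, 1)

Substitute y = (142 − 19x)/9:
442x² − 2210x − 6188 = 0  ⟹  x² − 5x − 14 = 0
x = 7 or x = −2, giving (7, 1) and (−2, 20).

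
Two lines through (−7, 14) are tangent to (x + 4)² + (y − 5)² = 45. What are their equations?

2x − y = −28 and x + 2y = 21

A line y − (14) = m(x − (−7)) is tangent when its distance from (−4, 5) is 3√5:
(3m − (−9))² = 45(m² + 1)
2m² − 3m − 2 = 0, so m = 2 or m = −1/2.
Through (−7, 14) these give 2x − y = −28 and x + 2y = 21.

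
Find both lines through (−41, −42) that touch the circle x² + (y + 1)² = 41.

A line y − (−42) = m(x − (−41)) is tangent when its distance from (0, −1) is √41:
(41m − (41))² = 41(m² + 1)
20m² − 41m + 20 = 0, so m = 4/5 or m = 5/4.
With m = 4/5: 4x − 5y = 46. With m = 5/4: 5x − 4y = −37.

4x − 5y = 46 and 5x − 4y = −37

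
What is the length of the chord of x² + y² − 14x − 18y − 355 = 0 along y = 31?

2

Substitute y = 31:
x² − 14x + 48 = 0
x = 8 or x = 6, giving (8, 31) and (6, 31).
Chord length = distance between (8, 31) and (6, 31) = √4 = 2.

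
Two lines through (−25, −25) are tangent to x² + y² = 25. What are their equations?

4x − 3y = −25 and 3x − 4y = 25

Let a tangent through (−25, −25) have slope m. Its distance from (0, 0) must equal 5:
[m·(25) − (25)]² = 25(m² + 1)
12m² − 25m + 12 = 0, so m = 4/3 or m = 3/4.
Through (−25, −25) these give 4x − 3y = −25 and 3x − 4y = 25.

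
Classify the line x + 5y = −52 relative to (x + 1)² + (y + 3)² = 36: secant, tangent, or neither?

neither

Centre (−1, −3), r² = 36. Distance² from centre to line = (36)²/26 = 648/13.
Since d² > r², the line lies outside the circle.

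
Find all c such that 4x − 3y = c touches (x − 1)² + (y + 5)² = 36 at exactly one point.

c = −11 or c = 49

Tangency holds when the distance from the centre (1, −5) to the line equals the radius 6:
|4·1 − 3·(−5) − c| / √25 = 6
|c − (19)| = 6·5, so c = 49 or c = −11.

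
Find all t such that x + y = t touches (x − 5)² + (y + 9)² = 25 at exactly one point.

The line touches the circle iff its distance from (5, −9) is 5:
|1·5 + 1·(−9) − t| / √2 = 5
|t − (−4)| = 5√2.

t = −4 ± 5√2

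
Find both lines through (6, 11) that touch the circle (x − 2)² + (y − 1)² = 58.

Let a tangent through (6, 11) have slope m. Its distance from (2, 1) must equal √58:
(−4m − (−10))² = 58(m² + 1)
21m² + 40m − 21 = 0, so m = −7/3 or m = 3/7.
Through (6, 11) these give 7x + 3y = 75 and 3x − 7y = −59.

7x + 3y = 75 and 3x − 7y = −59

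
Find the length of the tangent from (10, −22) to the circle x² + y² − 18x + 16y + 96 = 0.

2√37

Centre (9, −8), r² = 49. |PO|² = (1)² + (−14)² = 197.
By the tangent–radius right angle, tangent length = √(|PO|² − r²) = √148 = 2√37.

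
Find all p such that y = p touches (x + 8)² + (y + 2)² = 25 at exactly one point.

For a tangent, require d(centre, line) = r = 5.
|0·(−8) + 1·(−2) − p| / √1 = 5
|p − (−2)| = 5, so p = 3 or p = −7.

p = −7 or p = 3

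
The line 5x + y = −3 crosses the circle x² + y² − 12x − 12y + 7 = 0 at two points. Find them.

(−2, 7) and (−1, 2)

Express y = −5x − 3 and substitute into the circle:
26x² + 78x + 52 = 0  ⟹  x² + 3x + 2 = 0
x = −1 or x = −2, giving (−1, 2) and (−2, 7).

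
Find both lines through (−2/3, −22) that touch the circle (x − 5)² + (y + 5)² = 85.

6x − 7y = 150 and 9x + 2y = −50

Let a tangent through (−2/3, −22) have slope m. Its distance from (5, −5) must equal √85:
[m·(17/3) − (17)]² = 85(m² + 1)
14m² + 51m − 54 = 0, so m = 6/7 or m = −9/2.
Through (−2/3, −22) these give 6x − 7y = 150 and 9x + 2y = −50.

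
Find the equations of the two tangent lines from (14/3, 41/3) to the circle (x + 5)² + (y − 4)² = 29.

5x − 2y = −4 and 2x − 5y = −59

Let a tangent through (14/3, 41/3) have slope m. Its distance from (−5, 4) must equal √29:
(−29/3m − (−29/3))² = 29(m² + 1)
10m² − 29m + 10 = 0, so m = 5/2 or m = 2/5.
With m = 5/2: 5x − 2y = −4. With m = 2/5: 2x − 5y = −59.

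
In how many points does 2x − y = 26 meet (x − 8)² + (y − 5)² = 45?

1

d² = (2·8 − 1·5 − (26))²/5 = 45; r² = 45.
Since d² = r², the line is tangent.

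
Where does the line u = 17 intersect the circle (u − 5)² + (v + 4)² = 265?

The line gives u = 17. Substituting into the circle:
v² + 8v − 105 = 0
v = 7 or v = −15, giving (17, 7) and (17, −15).

(17, −15) and (17, 7)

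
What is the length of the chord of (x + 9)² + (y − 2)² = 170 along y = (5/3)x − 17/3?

Centre (−9, 2), r² = 170. Perpendicular distance d from centre to line = |−68| / √34 = 68/√34.
Chord = 2√(r² − d²) = 2·√(34) = 2√34.

2√34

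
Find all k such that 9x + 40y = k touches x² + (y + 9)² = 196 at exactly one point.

k = −934 or k = 214

For a tangent, require d(centre, line) = r = 14.
|9·0 + 40·(−9) − k| / √1681 = 14
|k − (−360)| = 14·41, so k = 214 or k = −934.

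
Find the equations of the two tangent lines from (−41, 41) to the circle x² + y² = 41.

Let a tangent through (−41, 41) have slope m. Its distance from (0, 0) must equal √41:
(41m − (−41))² = 41(m² + 1)
20m² + 41m + 20 = 0, so m = −5/4 or m = −4/5.
With m = −5/4: 5x + 4y = −41. With m = −4/5: 4x + 5y = 41.

5x + 4y = −41 and 4x + 5y = 41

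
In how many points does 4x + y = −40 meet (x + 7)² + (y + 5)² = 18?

2

Centre (−7, −5), r² = 18. Distance² from centre to line = (7)²/17 = 49/17.
Since d² < r², the line cuts the circle twice.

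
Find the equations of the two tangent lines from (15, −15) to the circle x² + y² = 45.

2x + y = 15 and x + 2y = −15

Let a tangent through (15, −15) have slope m. Its distance from (0, 0) must equal 3√5:
[m·(−15) − (15)]² = 45(m² + 1)
2m² + 5m + 2 = 0, so m = −2 or m = −1/2.
With m = −2: 2x + y = 15. With m = −1/2: x + 2y = −15.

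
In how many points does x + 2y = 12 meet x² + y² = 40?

2

Substituting the line into the circle gives 5x² − 24x − 16 = 0.
Δ = 576 − (−320) = 896.
Two real roots: the line is a secant.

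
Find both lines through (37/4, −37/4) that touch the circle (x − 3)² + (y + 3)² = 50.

Write the tangent as mx − y + (−37/4 − m·(37/4)) = 0 and set its distance from the centre to 5√2:
[m·(−25/4) − (25/4)]² = 50(m² + 1)
7m² − 50m + 7 = 0, so m = 7 or m = 1/7.
Through (37/4, −37/4) these give 7x − y = 74 and x − 7y = 74.

7x − y = 74 and x − 7y = 74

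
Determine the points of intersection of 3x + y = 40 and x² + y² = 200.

(10, 10) and (14, −2)

Substitute y = −3x + 40:
10x² − 240x + 1400 = 0  ⟹  x² − 24x + 140 = 0
x = 14 or x = 10, giving (14, −2) and (10, 10).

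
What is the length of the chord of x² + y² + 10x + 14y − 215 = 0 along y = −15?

From the line, y = −15. Substituting:
x² + 10x − 200 = 0
x = 10 or x = −20, giving (10, −15) and (−20, −15).
Chord length = distance between (10, −15) and (−20, −15) = √900 = 30.

30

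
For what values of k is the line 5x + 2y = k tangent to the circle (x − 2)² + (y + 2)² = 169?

For a tangent, require d(centre, line) = r = 13.
|5·2 + 2·(−2) − k| / √29 = 13
|k − (6)| = 13√29.

k = 6 ± 13√29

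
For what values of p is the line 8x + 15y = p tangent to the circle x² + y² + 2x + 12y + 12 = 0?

Tangency holds when the distance from the centre (−1, −6) to the line equals the radius 5:
|8·(−1) + 15·(−6) − p| / √289 = 5
|p − (−98)| = 5·17, so p = −13 or p = −183.

p = −183 or p = −13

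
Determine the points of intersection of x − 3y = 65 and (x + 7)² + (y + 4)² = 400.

(−7, −24) and (5, −20)

Express y = (−65 + x)/3 and substitute into the circle:
10x² + 20x − 350 = 0  ⟹  x² + 2x − 35 = 0
x = 5 or x = −7, giving (5, −20) and (−7, −24).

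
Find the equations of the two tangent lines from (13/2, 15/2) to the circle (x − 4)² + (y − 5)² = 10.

A line y − (15/2) = m(x − (13/2)) is tangent when its distance from (4, 5) is √10:
[m·(−5/2) − (−5/2)]² = 10(m² + 1)
3m² + 10m + 3 = 0, so m = −1/3 or m = −3.
Through (13/2, 15/2) these give x + 3y = 29 and 3x + y = 27.

x + 3y = 29 and 3x + y = 27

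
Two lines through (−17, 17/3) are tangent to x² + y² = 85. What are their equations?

Let a tangent through (−17, 17/3) have slope m. Its distance from (0, 0) must equal √85:
[m·(17) − (−17/3)]² = 85(m² + 1)
54m² + 51m − 14 = 0, so m = −7/6 or m = 2/9.
With m = −7/6: 7x + 6y = −85. With m = 2/9: 2x − 9y = −85.

7x + 6y = −85 and 2x − 9y = −85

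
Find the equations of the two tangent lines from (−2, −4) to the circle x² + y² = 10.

3x + y = −10 and x − 3y = 10

A line y − (−4) = m(x − (−2)) is tangent when its distance from (0, 0) is √10:
(2m − (4))² = 10(m² + 1)
3m² + 8m − 3 = 0, so m = −3 or m = 1/3.
Through (−2, −4) these give 3x + y = −10 and x − 3y = 10.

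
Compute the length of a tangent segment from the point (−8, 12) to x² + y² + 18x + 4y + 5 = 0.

With centre O = (−9, −2), |OP|² = 197 and r² = 80.
By the tangent–radius right angle, tangent length = √(|PO|² − r²) = √117 = 3√13.

3√13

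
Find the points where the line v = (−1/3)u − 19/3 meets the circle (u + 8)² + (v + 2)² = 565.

(−31, 4) and (14, −11)

From the line, v = (−19 − u)/3. Substituting:
10u² + 170u − 4340 = 0  ⟹  u² + 17u − 434 = 0
u = 14 or u = −31, giving (14, −11) and (−31, 4).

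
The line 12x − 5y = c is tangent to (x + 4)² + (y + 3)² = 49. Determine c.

Tangency holds when the distance from the centre (−4, −3) to the line equals the radius 7:
|12·(−4) − 5·(−3) − c| / √169 = 7
|c − (−33)| = 7·13, so c = 58 or c = −124.

c = −124 or c = 58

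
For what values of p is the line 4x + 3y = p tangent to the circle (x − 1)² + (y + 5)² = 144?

For a tangent, require d(centre, line) = r = 12.
|4·1 + 3·(−5) − p| / √25 = 12
|p − (−11)| = 12·5, so p = 49 or p = −71.

p = −71 or p = 49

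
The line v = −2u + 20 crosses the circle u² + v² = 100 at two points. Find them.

(6, 8) and (10, 0)

From the line, v = −2u + 20. Substituting:
5u² − 80u + 300 = 0  ⟹  u² − 16u + 60 = 0
u = 10 or u = 6, giving (10, 0) and (6, 8).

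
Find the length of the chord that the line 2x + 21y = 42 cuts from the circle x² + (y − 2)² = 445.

2√445

Centre (0, 2), r² = 445. Perpendicular distance d from centre to line = |0| / √445 = 0/√445.
Chord = 2√(r² − d²) = 2·√(445) = 2√445.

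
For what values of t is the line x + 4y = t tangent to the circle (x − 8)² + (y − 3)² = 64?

t = 20 ± 8√17

For a tangent, require d(centre, line) = r = 8.
|1·8 + 4·3 − t| / √17 = 8
|t − (20)| = 8√17.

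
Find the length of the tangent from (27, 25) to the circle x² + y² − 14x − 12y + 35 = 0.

Centre (7, 6), r² = 50. |PO|² = (20)² + (19)² = 761.
The tangent meets the radius at right angles, so tangent² = |PO|² − r² = 761 − 50 = 711.

3√79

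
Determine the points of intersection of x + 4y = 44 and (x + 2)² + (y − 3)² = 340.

Express y = (44 − x)/4 and substitute into the circle:
17x² − 4352 = 0  ⟹  x² − 256 = 0
x = 16 or x = −16, giving (16, 7) and (−16, 15).

(−16, 15) and (16, 7)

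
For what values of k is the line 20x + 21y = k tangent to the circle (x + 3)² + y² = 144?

Tangency holds when the distance from the centre (−3, 0) to the line equals the radius 12:
|20·(−3) + 21·0 − k| / √841 = 12
|k − (−60)| = 12·29, so k = 288 or k = −408.

k = −408 or k = 288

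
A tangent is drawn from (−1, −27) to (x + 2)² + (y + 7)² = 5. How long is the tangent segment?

Centre (−2, −7), r² = 5. |PO|² = (1)² + (−20)² = 401.
By the tangent–radius right angle, tangent length = √(|PO|² − r²) = √396 = 6√11.

6√11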